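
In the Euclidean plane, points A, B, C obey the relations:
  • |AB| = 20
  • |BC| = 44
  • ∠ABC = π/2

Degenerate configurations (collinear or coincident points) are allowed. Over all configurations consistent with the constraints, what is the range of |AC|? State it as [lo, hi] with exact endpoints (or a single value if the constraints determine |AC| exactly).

|AC| = 4·√(146)  (≈ 48.3322)

|AB| ∈ {20}
|BC| ∈ {44}
|AC| ∈ {4·√(146)}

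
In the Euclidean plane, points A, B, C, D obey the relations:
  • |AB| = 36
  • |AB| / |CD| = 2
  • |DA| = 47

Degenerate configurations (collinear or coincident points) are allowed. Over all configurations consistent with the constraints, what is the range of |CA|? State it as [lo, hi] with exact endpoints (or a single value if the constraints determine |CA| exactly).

|CA| ∈ [29, 65]  (≈ [29.0000, 65.0000])

|AB| ∈ {36}
|AD| ∈ {47}
|CD| ∈ {18}
|BD| ∈ [11, 83]
|AC| ∈ [29, 65]
|BC| ∈ [0, 101]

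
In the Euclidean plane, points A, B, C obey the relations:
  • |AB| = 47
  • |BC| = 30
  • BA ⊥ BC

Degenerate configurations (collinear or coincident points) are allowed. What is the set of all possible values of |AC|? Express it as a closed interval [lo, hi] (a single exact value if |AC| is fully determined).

|AB| ∈ {47}
|BC| ∈ {30}
|AC| ∈ {√(3109)}

|AC| = √(3109)  (≈ 55.7584)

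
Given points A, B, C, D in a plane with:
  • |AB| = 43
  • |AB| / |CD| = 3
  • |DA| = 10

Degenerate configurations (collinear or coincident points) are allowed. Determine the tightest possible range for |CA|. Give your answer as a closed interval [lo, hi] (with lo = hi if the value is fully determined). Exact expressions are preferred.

|AB| ∈ {43}
|AD| ∈ {10}
|CD| ∈ {43/3}
|BD| ∈ [33, 53]
|AC| ∈ [13/3, 73/3]
|BC| ∈ [56/3, 202/3]

|CA| ∈ [13/3, 73/3]  (≈ [4.3333, 24.3333])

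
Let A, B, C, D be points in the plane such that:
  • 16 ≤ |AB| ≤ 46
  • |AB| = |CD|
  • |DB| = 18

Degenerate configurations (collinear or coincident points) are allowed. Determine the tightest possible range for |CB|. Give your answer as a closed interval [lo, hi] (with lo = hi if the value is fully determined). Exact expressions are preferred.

|AB| ∈ [16, 46]
|BD| ∈ {18}
|CD| ∈ [16, 46]
|AD| ∈ [0, 64]
|BC| ∈ [0, 64]
|AC| ∈ [0, 110]

|CB| ∈ [0, 64]  (≈ [0.0000, 64.0000])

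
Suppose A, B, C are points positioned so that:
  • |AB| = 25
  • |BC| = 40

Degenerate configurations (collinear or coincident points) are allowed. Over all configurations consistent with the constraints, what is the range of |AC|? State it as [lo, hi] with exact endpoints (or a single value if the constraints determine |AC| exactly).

|AB| ∈ {25}
|BC| ∈ {40}
|AC| ∈ [15, 65]

|AC| ∈ [15, 65]  (≈ [15.0000, 65.0000])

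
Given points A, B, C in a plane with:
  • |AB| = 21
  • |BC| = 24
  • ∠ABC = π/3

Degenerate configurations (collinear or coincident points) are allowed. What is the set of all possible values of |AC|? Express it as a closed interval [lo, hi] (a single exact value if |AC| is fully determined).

|AC| = 3·√(57)  (≈ 22.6495)

|AB| ∈ {21}
|BC| ∈ {24}
|AC| ∈ {3·√(57)}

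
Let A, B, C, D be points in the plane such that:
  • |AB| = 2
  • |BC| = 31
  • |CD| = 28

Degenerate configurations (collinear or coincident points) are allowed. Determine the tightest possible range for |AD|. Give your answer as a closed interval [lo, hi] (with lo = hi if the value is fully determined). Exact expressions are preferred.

|AB| ∈ {2}
|BC| ∈ {31}
|CD| ∈ {28}
|AC| ∈ [29, 33]
|BD| ∈ [3, 59]
|AD| ∈ [1, 61]

|AD| ∈ [1, 61]  (≈ [1.0000, 61.0000])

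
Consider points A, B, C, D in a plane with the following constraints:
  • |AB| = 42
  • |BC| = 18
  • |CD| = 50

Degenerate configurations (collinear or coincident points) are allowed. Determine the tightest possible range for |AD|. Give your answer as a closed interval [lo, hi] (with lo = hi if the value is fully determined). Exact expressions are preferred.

|AD| ∈ [0, 110]  (≈ [0.0000, 110.0000])

|AB| ∈ {42}
|BC| ∈ {18}
|CD| ∈ {50}
|AC| ∈ [24, 60]
|BD| ∈ [32, 68]
|AD| ∈ [0, 110]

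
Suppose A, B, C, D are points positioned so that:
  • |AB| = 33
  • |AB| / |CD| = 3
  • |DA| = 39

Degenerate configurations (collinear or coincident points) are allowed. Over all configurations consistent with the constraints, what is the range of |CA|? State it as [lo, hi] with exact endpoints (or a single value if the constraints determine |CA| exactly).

|CA| ∈ [28, 50]  (≈ [28.0000, 50.0000])

|AB| ∈ {33}
|AD| ∈ {39}
|CD| ∈ {11}
|BD| ∈ [6, 72]
|AC| ∈ [28, 50]
|BC| ∈ [0, 83]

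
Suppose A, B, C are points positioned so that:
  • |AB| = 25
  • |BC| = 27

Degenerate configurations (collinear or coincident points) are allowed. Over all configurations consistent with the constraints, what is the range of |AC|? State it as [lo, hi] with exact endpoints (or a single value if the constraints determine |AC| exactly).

|AB| ∈ {25}
|BC| ∈ {27}
|AC| ∈ [2, 52]

|AC| ∈ [2, 52]  (≈ [2.0000, 52.0000])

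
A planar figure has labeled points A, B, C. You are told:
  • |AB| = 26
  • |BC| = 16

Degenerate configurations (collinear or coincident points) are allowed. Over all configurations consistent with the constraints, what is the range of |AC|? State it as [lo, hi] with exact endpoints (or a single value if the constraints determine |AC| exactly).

|AC| ∈ [10, 42]  (≈ [10.0000, 42.0000])

|AB| ∈ {26}
|BC| ∈ {16}
|AC| ∈ [10, 42]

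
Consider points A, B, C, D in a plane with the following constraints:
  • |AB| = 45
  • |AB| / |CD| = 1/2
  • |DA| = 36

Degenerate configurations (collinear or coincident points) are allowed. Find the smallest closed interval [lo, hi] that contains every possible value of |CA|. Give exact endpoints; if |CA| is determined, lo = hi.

|CA| ∈ [54, 126]  (≈ [54.0000, 126.0000])

|AB| ∈ {45}
|AD| ∈ {36}
|CD| ∈ {90}
|BD| ∈ [9, 81]
|AC| ∈ [54, 126]
|BC| ∈ [9, 171]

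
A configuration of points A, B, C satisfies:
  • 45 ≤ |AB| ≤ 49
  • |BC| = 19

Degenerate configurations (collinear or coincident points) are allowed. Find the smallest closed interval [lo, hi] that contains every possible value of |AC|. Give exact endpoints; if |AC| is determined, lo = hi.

|AC| ∈ [26, 68]  (≈ [26.0000, 68.0000])

|AB| ∈ [45, 49]
|BC| ∈ {19}
|AC| ∈ [26, 68]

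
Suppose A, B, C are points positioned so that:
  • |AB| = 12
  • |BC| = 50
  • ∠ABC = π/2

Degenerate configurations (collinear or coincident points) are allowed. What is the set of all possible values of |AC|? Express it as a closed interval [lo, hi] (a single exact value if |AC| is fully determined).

|AB| ∈ {12}
|BC| ∈ {50}
|AC| ∈ {2·√(661)}

|AC| = 2·√(661)  (≈ 51.4198)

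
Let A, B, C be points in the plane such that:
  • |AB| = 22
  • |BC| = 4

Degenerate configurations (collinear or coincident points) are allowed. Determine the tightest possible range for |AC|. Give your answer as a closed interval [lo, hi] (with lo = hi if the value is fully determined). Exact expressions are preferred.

|AB| ∈ {22}
|BC| ∈ {4}
|AC| ∈ [18, 26]

|AC| ∈ [18, 26]  (≈ [18.0000, 26.0000])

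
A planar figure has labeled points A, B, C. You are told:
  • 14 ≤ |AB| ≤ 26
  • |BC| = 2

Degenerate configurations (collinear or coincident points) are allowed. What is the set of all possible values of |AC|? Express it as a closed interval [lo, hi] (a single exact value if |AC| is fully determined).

|AC| ∈ [12, 28]  (≈ [12.0000, 28.0000])

|AB| ∈ [14, 26]
|BC| ∈ {2}
|AC| ∈ [12, 28]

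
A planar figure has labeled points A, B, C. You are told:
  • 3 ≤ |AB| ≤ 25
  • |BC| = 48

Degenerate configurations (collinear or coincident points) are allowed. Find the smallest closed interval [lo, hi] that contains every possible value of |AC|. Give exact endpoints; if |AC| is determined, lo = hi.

|AB| ∈ [3, 25]
|BC| ∈ {48}
|AC| ∈ [23, 73]

|AC| ∈ [23, 73]  (≈ [23.0000, 73.0000])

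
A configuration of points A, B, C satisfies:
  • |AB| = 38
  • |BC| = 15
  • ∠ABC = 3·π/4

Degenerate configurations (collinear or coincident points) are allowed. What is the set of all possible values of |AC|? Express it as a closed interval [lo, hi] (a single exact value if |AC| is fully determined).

|AC| = √(570·√(2) + 1669)  (≈ 49.7504)

|AB| ∈ {38}
|BC| ∈ {15}
|AC| ∈ {√(570·√(2) + 1669)}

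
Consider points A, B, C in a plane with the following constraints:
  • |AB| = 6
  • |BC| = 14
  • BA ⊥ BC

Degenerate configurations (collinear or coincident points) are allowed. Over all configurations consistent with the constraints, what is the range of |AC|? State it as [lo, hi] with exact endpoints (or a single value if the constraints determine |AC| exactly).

|AC| = 2·√(58)  (≈ 15.2315)

|AB| ∈ {6}
|BC| ∈ {14}
|AC| ∈ {2·√(58)}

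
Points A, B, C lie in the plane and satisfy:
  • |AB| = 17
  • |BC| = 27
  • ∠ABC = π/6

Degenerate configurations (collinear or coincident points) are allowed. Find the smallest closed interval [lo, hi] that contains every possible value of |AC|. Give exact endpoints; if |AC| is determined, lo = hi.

|AB| ∈ {17}
|BC| ∈ {27}
|AC| ∈ {√(1018 - 459·√(3))}

|AC| = √(1018 - 459·√(3))  (≈ 14.9328)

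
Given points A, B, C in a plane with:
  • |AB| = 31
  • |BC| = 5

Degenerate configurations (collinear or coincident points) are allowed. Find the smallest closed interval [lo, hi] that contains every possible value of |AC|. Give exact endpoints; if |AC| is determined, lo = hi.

|AC| ∈ [26, 36]  (≈ [26.0000, 36.0000])

|AB| ∈ {31}
|BC| ∈ {5}
|AC| ∈ [26, 36]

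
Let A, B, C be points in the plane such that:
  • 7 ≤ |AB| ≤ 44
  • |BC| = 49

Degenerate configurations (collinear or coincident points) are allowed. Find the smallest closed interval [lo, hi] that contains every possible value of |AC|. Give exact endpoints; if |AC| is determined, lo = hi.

|AC| ∈ [5, 93]  (≈ [5.0000, 93.0000])

|AB| ∈ [7, 44]
|BC| ∈ {49}
|AC| ∈ [5, 93]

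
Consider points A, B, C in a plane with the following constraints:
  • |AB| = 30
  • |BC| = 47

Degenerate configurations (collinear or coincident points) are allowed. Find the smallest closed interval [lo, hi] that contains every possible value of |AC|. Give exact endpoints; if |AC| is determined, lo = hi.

|AC| ∈ [17, 77]  (≈ [17.0000, 77.0000])

|AB| ∈ {30}
|BC| ∈ {47}
|AC| ∈ [17, 77]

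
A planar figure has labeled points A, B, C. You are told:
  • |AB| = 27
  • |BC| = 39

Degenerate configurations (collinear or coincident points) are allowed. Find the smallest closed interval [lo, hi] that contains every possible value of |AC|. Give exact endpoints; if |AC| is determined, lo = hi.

|AB| ∈ {27}
|BC| ∈ {39}
|AC| ∈ [12, 66]

|AC| ∈ [12, 66]  (≈ [12.0000, 66.0000])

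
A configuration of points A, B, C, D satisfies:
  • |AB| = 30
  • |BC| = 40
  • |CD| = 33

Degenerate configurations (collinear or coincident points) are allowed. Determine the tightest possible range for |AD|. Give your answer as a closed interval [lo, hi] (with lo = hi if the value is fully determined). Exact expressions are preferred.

|AD| ∈ [0, 103]  (≈ [0.0000, 103.0000])

|AB| ∈ {30}
|BC| ∈ {40}
|CD| ∈ {33}
|AC| ∈ [10, 70]
|BD| ∈ [7, 73]
|AD| ∈ [0, 103]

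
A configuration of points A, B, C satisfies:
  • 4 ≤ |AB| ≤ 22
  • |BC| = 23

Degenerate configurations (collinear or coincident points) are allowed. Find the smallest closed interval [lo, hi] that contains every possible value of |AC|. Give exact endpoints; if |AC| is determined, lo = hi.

|AC| ∈ [1, 45]  (≈ [1.0000, 45.0000])

|AB| ∈ [4, 22]
|BC| ∈ {23}
|AC| ∈ [1, 45]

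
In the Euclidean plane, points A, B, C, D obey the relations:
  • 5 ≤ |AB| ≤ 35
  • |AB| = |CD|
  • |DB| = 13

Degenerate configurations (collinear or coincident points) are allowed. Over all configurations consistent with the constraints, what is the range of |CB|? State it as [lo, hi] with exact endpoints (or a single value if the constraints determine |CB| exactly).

|AB| ∈ [5, 35]
|BD| ∈ {13}
|CD| ∈ [5, 35]
|AD| ∈ [0, 48]
|BC| ∈ [0, 48]
|AC| ∈ [0, 83]

|CB| ∈ [0, 48]  (≈ [0.0000, 48.0000])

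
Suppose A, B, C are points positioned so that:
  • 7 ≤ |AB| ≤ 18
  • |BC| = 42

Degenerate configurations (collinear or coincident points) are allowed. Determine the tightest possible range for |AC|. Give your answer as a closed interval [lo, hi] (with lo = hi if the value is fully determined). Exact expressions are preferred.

|AC| ∈ [24, 60]  (≈ [24.0000, 60.0000])

|AB| ∈ [7, 18]
|BC| ∈ {42}
|AC| ∈ [24, 60]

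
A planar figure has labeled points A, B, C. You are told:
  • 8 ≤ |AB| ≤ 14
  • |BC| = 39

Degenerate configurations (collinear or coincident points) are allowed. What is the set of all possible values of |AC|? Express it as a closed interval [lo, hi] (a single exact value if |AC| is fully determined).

|AC| ∈ [25, 53]  (≈ [25.0000, 53.0000])

|AB| ∈ [8, 14]
|BC| ∈ {39}
|AC| ∈ [25, 53]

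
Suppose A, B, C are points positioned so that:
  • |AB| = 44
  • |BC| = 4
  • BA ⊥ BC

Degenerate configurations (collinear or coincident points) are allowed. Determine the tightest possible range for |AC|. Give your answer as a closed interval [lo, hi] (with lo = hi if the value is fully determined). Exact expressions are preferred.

|AB| ∈ {44}
|BC| ∈ {4}
|AC| ∈ {4·√(122)}

|AC| = 4·√(122)  (≈ 44.1814)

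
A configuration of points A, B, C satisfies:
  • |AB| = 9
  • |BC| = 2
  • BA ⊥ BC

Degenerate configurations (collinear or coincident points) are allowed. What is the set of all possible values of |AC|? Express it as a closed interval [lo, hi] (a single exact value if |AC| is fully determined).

|AC| = √(85)  (≈ 9.2195)

|AB| ∈ {9}
|BC| ∈ {2}
|AC| ∈ {√(85)}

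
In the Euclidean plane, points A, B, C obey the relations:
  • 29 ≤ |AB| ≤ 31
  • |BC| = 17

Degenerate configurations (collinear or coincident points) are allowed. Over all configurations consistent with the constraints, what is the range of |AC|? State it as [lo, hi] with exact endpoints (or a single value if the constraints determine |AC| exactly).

|AC| ∈ [12, 48]  (≈ [12.0000, 48.0000])

|AB| ∈ [29, 31]
|BC| ∈ {17}
|AC| ∈ [12, 48]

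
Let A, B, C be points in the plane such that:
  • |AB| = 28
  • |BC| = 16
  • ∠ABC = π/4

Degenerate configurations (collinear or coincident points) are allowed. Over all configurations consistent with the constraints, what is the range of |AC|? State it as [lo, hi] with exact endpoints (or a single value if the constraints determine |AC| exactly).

|AB| ∈ {28}
|BC| ∈ {16}
|AC| ∈ {4·√(65 - 28·√(2))}

|AC| = 4·√(65 - 28·√(2))  (≈ 20.1602)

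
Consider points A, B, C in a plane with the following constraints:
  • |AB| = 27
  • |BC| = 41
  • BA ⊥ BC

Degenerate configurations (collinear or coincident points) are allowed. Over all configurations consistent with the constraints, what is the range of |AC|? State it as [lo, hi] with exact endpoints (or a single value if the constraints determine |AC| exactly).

|AB| ∈ {27}
|BC| ∈ {41}
|AC| ∈ {√(2410)}

|AC| = √(2410)  (≈ 49.0918)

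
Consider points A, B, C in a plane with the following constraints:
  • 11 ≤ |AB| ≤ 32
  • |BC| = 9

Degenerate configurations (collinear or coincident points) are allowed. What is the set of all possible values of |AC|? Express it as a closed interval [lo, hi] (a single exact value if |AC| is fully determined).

|AB| ∈ [11, 32]
|BC| ∈ {9}
|AC| ∈ [2, 41]

|AC| ∈ [2, 41]  (≈ [2.0000, 41.0000])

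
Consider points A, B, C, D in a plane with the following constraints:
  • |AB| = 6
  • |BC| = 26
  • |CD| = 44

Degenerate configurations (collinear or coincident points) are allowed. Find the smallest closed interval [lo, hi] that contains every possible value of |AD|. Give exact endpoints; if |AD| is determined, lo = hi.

|AD| ∈ [12, 76]  (≈ [12.0000, 76.0000])

|AB| ∈ {6}
|BC| ∈ {26}
|CD| ∈ {44}
|AC| ∈ [20, 32]
|BD| ∈ [18, 70]
|AD| ∈ [12, 76]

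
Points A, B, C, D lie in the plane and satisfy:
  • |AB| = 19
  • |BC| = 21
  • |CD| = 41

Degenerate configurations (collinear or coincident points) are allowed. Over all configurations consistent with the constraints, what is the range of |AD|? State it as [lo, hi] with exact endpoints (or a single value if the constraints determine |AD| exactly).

|AD| ∈ [1, 81]  (≈ [1.0000, 81.0000])

|AB| ∈ {19}
|BC| ∈ {21}
|CD| ∈ {41}
|AC| ∈ [2, 40]
|BD| ∈ [20, 62]
|AD| ∈ [1, 81]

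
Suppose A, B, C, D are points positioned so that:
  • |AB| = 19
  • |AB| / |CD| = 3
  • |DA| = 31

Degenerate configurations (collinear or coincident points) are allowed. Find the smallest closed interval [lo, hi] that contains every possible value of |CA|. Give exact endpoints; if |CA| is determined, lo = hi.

|CA| ∈ [74/3, 112/3]  (≈ [24.6667, 37.3333])

|AB| ∈ {19}
|AD| ∈ {31}
|CD| ∈ {19/3}
|BD| ∈ [12, 50]
|AC| ∈ [74/3, 112/3]
|BC| ∈ [17/3, 169/3]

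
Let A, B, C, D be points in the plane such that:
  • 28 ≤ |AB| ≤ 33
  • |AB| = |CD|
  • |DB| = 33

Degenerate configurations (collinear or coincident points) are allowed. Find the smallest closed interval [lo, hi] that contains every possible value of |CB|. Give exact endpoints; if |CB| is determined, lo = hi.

|AB| ∈ [28, 33]
|BD| ∈ {33}
|CD| ∈ [28, 33]
|AD| ∈ [0, 66]
|BC| ∈ [0, 66]
|AC| ∈ [0, 99]

|CB| ∈ [0, 66]  (≈ [0.0000, 66.0000])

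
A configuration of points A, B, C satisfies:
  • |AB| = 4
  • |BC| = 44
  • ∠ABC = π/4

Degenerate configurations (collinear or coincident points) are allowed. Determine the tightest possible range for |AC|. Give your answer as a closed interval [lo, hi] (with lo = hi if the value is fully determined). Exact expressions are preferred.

|AC| = 4·√(122 - 11·√(2))  (≈ 41.2686)

|AB| ∈ {4}
|BC| ∈ {44}
|AC| ∈ {4·√(122 - 11·√(2))}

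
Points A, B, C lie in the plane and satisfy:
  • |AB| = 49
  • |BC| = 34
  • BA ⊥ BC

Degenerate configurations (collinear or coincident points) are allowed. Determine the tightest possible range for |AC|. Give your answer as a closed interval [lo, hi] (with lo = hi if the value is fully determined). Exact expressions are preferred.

|AC| = √(3557)  (≈ 59.6406)

|AB| ∈ {49}
|BC| ∈ {34}
|AC| ∈ {√(3557)}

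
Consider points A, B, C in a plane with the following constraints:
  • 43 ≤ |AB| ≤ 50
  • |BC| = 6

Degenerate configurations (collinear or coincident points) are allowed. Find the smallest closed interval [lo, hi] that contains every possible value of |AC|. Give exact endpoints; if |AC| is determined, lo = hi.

|AB| ∈ [43, 50]
|BC| ∈ {6}
|AC| ∈ [37, 56]

|AC| ∈ [37, 56]  (≈ [37.0000, 56.0000])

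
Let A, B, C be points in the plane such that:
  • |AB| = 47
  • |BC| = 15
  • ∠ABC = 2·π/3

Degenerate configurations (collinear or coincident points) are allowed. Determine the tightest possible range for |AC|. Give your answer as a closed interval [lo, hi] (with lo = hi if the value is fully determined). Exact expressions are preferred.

|AC| = √(3139)  (≈ 56.0268)

|AB| ∈ {47}
|BC| ∈ {15}
|AC| ∈ {√(3139)}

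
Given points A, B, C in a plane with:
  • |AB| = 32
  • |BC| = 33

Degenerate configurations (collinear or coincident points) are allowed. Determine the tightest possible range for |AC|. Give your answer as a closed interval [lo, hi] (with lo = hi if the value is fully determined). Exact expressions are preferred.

|AB| ∈ {32}
|BC| ∈ {33}
|AC| ∈ [1, 65]

|AC| ∈ [1, 65]  (≈ [1.0000, 65.0000])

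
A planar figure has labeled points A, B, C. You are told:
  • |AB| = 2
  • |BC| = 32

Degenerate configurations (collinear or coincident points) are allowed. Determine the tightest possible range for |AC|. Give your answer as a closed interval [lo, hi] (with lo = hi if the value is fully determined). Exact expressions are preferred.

|AB| ∈ {2}
|BC| ∈ {32}
|AC| ∈ [30, 34]

|AC| ∈ [30, 34]  (≈ [30.0000, 34.0000])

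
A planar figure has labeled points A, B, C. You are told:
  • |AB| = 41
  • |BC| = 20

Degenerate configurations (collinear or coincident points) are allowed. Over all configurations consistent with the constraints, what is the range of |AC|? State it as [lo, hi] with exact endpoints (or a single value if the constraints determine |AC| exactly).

|AC| ∈ [21, 61]  (≈ [21.0000, 61.0000])

|AB| ∈ {41}
|BC| ∈ {20}
|AC| ∈ [21, 61]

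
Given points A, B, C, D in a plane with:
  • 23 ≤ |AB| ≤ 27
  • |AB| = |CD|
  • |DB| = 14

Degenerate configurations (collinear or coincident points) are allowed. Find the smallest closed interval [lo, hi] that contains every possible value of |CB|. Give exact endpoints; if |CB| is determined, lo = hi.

|CB| ∈ [9, 41]  (≈ [9.0000, 41.0000])

|AB| ∈ [23, 27]
|BD| ∈ {14}
|CD| ∈ [23, 27]
|AD| ∈ [9, 41]
|BC| ∈ [9, 41]
|AC| ∈ [0, 68]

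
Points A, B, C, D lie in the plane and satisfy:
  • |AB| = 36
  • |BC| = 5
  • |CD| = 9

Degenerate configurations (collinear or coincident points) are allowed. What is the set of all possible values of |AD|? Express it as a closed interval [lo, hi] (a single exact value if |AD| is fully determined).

|AD| ∈ [22, 50]  (≈ [22.0000, 50.0000])

|AB| ∈ {36}
|BC| ∈ {5}
|CD| ∈ {9}
|AC| ∈ [31, 41]
|BD| ∈ [4, 14]
|AD| ∈ [22, 50]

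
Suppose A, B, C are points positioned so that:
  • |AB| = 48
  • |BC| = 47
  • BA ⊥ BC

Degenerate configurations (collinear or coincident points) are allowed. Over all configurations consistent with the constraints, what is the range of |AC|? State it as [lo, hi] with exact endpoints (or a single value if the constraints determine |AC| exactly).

|AB| ∈ {48}
|BC| ∈ {47}
|AC| ∈ {√(4513)}

|AC| = √(4513)  (≈ 67.1789)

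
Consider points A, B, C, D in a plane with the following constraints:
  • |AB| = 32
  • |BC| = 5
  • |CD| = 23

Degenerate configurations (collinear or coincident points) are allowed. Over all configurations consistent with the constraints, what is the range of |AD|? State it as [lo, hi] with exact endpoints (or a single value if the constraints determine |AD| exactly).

|AB| ∈ {32}
|BC| ∈ {5}
|CD| ∈ {23}
|AC| ∈ [27, 37]
|BD| ∈ [18, 28]
|AD| ∈ [4, 60]

|AD| ∈ [4, 60]  (≈ [4.0000, 60.0000])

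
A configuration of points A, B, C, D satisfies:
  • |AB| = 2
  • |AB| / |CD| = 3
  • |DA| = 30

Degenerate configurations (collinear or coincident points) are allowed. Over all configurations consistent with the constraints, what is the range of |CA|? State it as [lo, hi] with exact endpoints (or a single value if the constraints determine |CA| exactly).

|AB| ∈ {2}
|AD| ∈ {30}
|CD| ∈ {2/3}
|BD| ∈ [28, 32]
|AC| ∈ [88/3, 92/3]
|BC| ∈ [82/3, 98/3]

|CA| ∈ [88/3, 92/3]  (≈ [29.3333, 30.6667])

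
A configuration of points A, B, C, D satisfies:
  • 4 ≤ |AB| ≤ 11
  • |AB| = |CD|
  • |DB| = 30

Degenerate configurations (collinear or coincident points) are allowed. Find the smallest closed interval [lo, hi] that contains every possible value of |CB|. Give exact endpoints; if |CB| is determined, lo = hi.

|CB| ∈ [19, 41]  (≈ [19.0000, 41.0000])

|AB| ∈ [4, 11]
|BD| ∈ {30}
|CD| ∈ [4, 11]
|AD| ∈ [19, 41]
|BC| ∈ [19, 41]
|AC| ∈ [8, 52]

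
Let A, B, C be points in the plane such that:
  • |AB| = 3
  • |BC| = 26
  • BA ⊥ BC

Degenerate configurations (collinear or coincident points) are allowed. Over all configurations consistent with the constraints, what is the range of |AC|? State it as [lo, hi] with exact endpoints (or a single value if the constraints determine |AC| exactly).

|AB| ∈ {3}
|BC| ∈ {26}
|AC| ∈ {√(685)}

|AC| = √(685)  (≈ 26.1725)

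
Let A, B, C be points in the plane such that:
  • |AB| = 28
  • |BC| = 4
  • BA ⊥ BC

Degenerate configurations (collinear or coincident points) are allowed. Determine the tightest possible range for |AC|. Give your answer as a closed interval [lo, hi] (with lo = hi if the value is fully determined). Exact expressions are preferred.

|AC| = 20·√(2)  (≈ 28.2843)

|AB| ∈ {28}
|BC| ∈ {4}
|AC| ∈ {20·√(2)}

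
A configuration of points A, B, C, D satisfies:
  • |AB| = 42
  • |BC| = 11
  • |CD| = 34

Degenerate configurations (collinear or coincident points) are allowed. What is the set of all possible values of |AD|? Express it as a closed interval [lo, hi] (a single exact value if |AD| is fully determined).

|AB| ∈ {42}
|BC| ∈ {11}
|CD| ∈ {34}
|AC| ∈ [31, 53]
|BD| ∈ [23, 45]
|AD| ∈ [0, 87]

|AD| ∈ [0, 87]  (≈ [0.0000, 87.0000])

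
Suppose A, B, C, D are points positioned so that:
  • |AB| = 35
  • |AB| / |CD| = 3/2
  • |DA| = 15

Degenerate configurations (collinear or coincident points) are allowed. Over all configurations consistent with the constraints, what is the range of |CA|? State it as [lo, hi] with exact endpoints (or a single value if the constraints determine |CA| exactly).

|CA| ∈ [25/3, 115/3]  (≈ [8.3333, 38.3333])

|AB| ∈ {35}
|AD| ∈ {15}
|CD| ∈ {70/3}
|BD| ∈ [20, 50]
|AC| ∈ [25/3, 115/3]
|BC| ∈ [0, 220/3]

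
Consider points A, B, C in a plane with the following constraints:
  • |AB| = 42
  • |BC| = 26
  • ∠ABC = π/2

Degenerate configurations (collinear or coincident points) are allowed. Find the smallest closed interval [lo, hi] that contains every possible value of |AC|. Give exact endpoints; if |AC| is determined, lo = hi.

|AB| ∈ {42}
|BC| ∈ {26}
|AC| ∈ {2·√(610)}

|AC| = 2·√(610)  (≈ 49.3964)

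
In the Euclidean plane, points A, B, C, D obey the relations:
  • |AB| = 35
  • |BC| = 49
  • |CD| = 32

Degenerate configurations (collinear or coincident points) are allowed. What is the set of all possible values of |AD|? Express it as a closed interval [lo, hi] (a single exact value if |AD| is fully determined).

|AB| ∈ {35}
|BC| ∈ {49}
|CD| ∈ {32}
|AC| ∈ [14, 84]
|BD| ∈ [17, 81]
|AD| ∈ [0, 116]

|AD| ∈ [0, 116]  (≈ [0.0000, 116.0000])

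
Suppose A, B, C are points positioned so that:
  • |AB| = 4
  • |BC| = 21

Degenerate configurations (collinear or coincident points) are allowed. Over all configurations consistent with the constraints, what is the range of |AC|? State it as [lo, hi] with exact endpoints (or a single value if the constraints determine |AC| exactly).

|AC| ∈ [17, 25]  (≈ [17.0000, 25.0000])

|AB| ∈ {4}
|BC| ∈ {21}
|AC| ∈ [17, 25]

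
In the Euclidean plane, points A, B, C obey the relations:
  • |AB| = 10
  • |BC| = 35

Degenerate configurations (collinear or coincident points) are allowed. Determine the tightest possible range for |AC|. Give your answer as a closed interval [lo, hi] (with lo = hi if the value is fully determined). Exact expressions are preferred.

|AB| ∈ {10}
|BC| ∈ {35}
|AC| ∈ [25, 45]

|AC| ∈ [25, 45]  (≈ [25.0000, 45.0000])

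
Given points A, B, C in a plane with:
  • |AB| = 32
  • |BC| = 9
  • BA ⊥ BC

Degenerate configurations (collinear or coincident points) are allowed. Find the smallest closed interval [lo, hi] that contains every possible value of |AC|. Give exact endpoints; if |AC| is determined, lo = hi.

|AC| = √(1105)  (≈ 33.2415)

|AB| ∈ {32}
|BC| ∈ {9}
|AC| ∈ {√(1105)}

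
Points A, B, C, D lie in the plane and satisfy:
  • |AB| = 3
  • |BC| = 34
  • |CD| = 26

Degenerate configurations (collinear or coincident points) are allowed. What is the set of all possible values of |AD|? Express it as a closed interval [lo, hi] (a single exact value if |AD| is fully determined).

|AD| ∈ [5, 63]  (≈ [5.0000, 63.0000])

|AB| ∈ {3}
|BC| ∈ {34}
|CD| ∈ {26}
|AC| ∈ [31, 37]
|BD| ∈ [8, 60]
|AD| ∈ [5, 63]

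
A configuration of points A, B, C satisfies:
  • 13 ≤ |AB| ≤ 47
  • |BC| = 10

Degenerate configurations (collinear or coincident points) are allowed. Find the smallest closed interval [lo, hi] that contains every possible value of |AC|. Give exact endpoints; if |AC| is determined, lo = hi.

|AC| ∈ [3, 57]  (≈ [3.0000, 57.0000])

|AB| ∈ [13, 47]
|BC| ∈ {10}
|AC| ∈ [3, 57]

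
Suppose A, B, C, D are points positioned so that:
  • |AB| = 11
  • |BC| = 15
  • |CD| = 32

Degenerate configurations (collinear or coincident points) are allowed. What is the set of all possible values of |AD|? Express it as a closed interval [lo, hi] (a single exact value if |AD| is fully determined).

|AB| ∈ {11}
|BC| ∈ {15}
|CD| ∈ {32}
|AC| ∈ [4, 26]
|BD| ∈ [17, 47]
|AD| ∈ [6, 58]

|AD| ∈ [6, 58]  (≈ [6.0000, 58.0000])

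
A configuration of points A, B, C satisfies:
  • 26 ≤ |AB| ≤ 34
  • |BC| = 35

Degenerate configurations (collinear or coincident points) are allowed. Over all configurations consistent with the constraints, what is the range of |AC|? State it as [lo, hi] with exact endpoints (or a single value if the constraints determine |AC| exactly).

|AC| ∈ [1, 69]  (≈ [1.0000, 69.0000])

|AB| ∈ [26, 34]
|BC| ∈ {35}
|AC| ∈ [1, 69]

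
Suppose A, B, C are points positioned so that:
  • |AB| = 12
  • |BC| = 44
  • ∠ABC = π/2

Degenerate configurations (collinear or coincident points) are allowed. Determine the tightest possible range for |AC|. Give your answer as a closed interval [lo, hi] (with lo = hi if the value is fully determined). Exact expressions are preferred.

|AB| ∈ {12}
|BC| ∈ {44}
|AC| ∈ {4·√(130)}

|AC| = 4·√(130)  (≈ 45.6070)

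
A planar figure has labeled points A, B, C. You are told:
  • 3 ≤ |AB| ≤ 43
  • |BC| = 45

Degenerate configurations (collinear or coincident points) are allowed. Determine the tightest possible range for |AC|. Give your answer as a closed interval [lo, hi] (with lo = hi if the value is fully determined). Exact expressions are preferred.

|AB| ∈ [3, 43]
|BC| ∈ {45}
|AC| ∈ [2, 88]

|AC| ∈ [2, 88]  (≈ [2.0000, 88.0000])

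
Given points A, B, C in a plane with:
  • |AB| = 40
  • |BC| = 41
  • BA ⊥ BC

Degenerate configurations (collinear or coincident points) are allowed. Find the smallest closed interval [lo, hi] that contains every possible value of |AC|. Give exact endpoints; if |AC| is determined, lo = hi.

|AB| ∈ {40}
|BC| ∈ {41}
|AC| ∈ {√(3281)}

|AC| = √(3281)  (≈ 57.2800)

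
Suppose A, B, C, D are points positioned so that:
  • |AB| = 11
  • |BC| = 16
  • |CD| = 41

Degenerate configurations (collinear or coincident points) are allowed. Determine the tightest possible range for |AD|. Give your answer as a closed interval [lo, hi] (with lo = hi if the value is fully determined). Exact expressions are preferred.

|AB| ∈ {11}
|BC| ∈ {16}
|CD| ∈ {41}
|AC| ∈ [5, 27]
|BD| ∈ [25, 57]
|AD| ∈ [14, 68]

|AD| ∈ [14, 68]  (≈ [14.0000, 68.0000])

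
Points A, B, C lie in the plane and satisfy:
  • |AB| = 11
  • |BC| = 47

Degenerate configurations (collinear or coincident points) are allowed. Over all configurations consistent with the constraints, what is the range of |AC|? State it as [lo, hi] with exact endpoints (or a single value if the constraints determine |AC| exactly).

|AC| ∈ [36, 58]  (≈ [36.0000, 58.0000])

|AB| ∈ {11}
|BC| ∈ {47}
|AC| ∈ [36, 58]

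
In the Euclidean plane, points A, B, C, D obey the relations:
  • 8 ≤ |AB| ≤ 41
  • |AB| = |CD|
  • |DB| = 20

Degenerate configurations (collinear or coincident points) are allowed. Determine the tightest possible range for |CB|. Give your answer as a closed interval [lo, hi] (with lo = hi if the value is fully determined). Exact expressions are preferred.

|CB| ∈ [0, 61]  (≈ [0.0000, 61.0000])

|AB| ∈ [8, 41]
|BD| ∈ {20}
|CD| ∈ [8, 41]
|AD| ∈ [0, 61]
|BC| ∈ [0, 61]
|AC| ∈ [0, 102]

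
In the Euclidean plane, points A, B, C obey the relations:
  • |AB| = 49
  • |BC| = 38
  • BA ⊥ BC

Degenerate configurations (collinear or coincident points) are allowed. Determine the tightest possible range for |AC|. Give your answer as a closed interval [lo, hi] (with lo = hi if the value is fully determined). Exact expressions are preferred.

|AC| = √(3845)  (≈ 62.0081)

|AB| ∈ {49}
|BC| ∈ {38}
|AC| ∈ {√(3845)}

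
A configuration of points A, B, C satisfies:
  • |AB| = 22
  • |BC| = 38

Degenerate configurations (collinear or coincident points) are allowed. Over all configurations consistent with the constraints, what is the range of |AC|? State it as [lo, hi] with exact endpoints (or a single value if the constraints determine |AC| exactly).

|AB| ∈ {22}
|BC| ∈ {38}
|AC| ∈ [16, 60]

|AC| ∈ [16, 60]  (≈ [16.0000, 60.0000])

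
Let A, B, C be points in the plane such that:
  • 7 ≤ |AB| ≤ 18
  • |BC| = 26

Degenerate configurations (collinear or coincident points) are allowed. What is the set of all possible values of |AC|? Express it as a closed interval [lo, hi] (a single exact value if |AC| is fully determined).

|AC| ∈ [8, 44]  (≈ [8.0000, 44.0000])

|AB| ∈ [7, 18]
|BC| ∈ {26}
|AC| ∈ [8, 44]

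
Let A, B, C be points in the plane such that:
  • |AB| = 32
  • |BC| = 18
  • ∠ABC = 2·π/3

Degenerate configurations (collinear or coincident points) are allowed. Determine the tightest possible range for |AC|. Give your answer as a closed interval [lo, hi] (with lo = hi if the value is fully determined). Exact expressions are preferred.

|AB| ∈ {32}
|BC| ∈ {18}
|AC| ∈ {2·√(481)}

|AC| = 2·√(481)  (≈ 43.8634)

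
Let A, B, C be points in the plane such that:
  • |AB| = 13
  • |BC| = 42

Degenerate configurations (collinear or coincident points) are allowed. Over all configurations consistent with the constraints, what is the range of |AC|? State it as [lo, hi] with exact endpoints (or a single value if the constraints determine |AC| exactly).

|AB| ∈ {13}
|BC| ∈ {42}
|AC| ∈ [29, 55]

|AC| ∈ [29, 55]  (≈ [29.0000, 55.0000])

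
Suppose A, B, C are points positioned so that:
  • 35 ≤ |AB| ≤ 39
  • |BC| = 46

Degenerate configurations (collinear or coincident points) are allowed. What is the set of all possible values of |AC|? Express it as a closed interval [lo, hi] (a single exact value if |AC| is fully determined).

|AC| ∈ [7, 85]  (≈ [7.0000, 85.0000])

|AB| ∈ [35, 39]
|BC| ∈ {46}
|AC| ∈ [7, 85]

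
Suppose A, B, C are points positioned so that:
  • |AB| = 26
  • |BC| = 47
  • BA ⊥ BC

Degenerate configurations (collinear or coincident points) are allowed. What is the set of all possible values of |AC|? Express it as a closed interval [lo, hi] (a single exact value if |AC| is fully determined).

|AB| ∈ {26}
|BC| ∈ {47}
|AC| ∈ {√(2885)}

|AC| = √(2885)  (≈ 53.7122)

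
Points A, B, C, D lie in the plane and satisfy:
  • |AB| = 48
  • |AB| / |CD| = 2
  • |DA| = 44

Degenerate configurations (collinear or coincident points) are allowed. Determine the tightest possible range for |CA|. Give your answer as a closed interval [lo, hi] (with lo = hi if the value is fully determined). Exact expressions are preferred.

|CA| ∈ [20, 68]  (≈ [20.0000, 68.0000])

|AB| ∈ {48}
|AD| ∈ {44}
|CD| ∈ {24}
|BD| ∈ [4, 92]
|AC| ∈ [20, 68]
|BC| ∈ [0, 116]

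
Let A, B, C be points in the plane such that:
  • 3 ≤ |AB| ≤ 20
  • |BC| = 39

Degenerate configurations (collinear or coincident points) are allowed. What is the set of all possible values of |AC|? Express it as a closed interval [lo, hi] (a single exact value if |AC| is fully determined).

|AB| ∈ [3, 20]
|BC| ∈ {39}
|AC| ∈ [19, 59]

|AC| ∈ [19, 59]  (≈ [19.0000, 59.0000])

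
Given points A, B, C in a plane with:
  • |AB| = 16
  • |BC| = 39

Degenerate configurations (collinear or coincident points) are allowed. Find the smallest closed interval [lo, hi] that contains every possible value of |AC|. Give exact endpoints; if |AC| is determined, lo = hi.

|AC| ∈ [23, 55]  (≈ [23.0000, 55.0000])

|AB| ∈ {16}
|BC| ∈ {39}
|AC| ∈ [23, 55]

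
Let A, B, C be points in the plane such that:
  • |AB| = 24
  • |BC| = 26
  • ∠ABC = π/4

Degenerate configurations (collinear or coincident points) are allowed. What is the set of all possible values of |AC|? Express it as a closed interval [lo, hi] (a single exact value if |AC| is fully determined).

|AB| ∈ {24}
|BC| ∈ {26}
|AC| ∈ {2·√(313 - 156·√(2))}

|AC| = 2·√(313 - 156·√(2))  (≈ 19.2232)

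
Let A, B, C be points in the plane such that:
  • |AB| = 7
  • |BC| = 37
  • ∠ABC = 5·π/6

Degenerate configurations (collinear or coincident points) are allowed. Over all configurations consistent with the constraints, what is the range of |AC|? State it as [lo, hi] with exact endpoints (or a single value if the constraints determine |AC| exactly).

|AB| ∈ {7}
|BC| ∈ {37}
|AC| ∈ {√(259·√(3) + 1418)}

|AC| = √(259·√(3) + 1418)  (≈ 43.2042)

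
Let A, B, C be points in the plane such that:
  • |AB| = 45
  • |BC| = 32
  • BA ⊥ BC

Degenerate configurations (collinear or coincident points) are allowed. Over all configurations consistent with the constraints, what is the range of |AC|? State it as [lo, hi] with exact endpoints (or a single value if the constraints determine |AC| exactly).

|AC| = √(3049)  (≈ 55.2178)

|AB| ∈ {45}
|BC| ∈ {32}
|AC| ∈ {√(3049)}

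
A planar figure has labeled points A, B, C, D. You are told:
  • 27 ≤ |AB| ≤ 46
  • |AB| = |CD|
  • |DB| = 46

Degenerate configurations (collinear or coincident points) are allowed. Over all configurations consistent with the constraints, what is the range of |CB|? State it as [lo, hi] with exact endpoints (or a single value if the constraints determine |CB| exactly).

|AB| ∈ [27, 46]
|BD| ∈ {46}
|CD| ∈ [27, 46]
|AD| ∈ [0, 92]
|BC| ∈ [0, 92]
|AC| ∈ [0, 138]

|CB| ∈ [0, 92]  (≈ [0.0000, 92.0000])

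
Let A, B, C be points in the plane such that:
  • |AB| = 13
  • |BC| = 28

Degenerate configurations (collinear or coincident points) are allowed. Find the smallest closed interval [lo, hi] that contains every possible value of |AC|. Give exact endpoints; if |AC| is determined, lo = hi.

|AC| ∈ [15, 41]  (≈ [15.0000, 41.0000])

|AB| ∈ {13}
|BC| ∈ {28}
|AC| ∈ [15, 41]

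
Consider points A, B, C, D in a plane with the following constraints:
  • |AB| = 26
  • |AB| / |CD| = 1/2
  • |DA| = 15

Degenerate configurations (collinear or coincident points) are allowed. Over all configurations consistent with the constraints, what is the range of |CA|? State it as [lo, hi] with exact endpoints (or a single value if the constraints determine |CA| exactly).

|AB| ∈ {26}
|AD| ∈ {15}
|CD| ∈ {52}
|BD| ∈ [11, 41]
|AC| ∈ [37, 67]
|BC| ∈ [11, 93]

|CA| ∈ [37, 67]  (≈ [37.0000, 67.0000])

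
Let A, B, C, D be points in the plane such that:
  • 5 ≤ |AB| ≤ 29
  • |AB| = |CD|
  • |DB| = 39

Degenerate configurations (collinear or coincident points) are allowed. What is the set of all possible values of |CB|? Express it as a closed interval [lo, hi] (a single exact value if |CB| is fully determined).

|CB| ∈ [10, 68]  (≈ [10.0000, 68.0000])

|AB| ∈ [5, 29]
|BD| ∈ {39}
|CD| ∈ [5, 29]
|AD| ∈ [10, 68]
|BC| ∈ [10, 68]
|AC| ∈ [0, 97]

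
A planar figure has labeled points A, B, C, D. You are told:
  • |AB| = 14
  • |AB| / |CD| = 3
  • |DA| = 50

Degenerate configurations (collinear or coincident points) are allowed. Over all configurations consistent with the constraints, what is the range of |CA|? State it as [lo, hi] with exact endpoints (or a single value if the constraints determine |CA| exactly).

|AB| ∈ {14}
|AD| ∈ {50}
|CD| ∈ {14/3}
|BD| ∈ [36, 64]
|AC| ∈ [136/3, 164/3]
|BC| ∈ [94/3, 206/3]

|CA| ∈ [136/3, 164/3]  (≈ [45.3333, 54.6667])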